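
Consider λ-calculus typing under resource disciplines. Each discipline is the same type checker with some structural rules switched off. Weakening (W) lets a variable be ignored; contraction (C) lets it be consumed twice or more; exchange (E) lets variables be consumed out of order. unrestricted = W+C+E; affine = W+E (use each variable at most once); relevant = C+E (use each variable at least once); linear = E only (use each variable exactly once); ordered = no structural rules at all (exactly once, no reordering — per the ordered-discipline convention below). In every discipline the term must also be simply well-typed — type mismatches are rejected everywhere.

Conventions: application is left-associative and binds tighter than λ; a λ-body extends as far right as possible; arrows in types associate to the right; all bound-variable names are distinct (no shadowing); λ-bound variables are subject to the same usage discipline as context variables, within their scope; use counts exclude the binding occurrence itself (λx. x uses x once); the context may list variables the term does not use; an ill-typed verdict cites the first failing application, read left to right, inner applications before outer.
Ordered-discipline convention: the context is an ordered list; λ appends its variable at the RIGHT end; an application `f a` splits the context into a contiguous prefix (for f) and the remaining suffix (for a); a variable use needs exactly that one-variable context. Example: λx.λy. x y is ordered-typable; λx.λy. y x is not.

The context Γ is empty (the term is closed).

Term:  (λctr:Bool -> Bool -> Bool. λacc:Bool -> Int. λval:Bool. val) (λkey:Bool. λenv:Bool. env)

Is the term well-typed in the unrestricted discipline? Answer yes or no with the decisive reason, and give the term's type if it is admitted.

yes — simply typable at (Bool -> Int) -> Bool -> Bool; W, C, E all held; term : (Bool -> Int) -> Bool -> Bool
use counts: ctr [bound]: 0×; acc [bound]: 0×; val [bound]: 1×; key [bound]: 0×; env [bound]: 1×
order of uses: val, env
typing: ✓ — (Bool -> Int) -> Bool -> Bool
across the five disciplines: ordered ✗ · linear ✗ · affine ✓ · relevant ✗ · unrestricted ✓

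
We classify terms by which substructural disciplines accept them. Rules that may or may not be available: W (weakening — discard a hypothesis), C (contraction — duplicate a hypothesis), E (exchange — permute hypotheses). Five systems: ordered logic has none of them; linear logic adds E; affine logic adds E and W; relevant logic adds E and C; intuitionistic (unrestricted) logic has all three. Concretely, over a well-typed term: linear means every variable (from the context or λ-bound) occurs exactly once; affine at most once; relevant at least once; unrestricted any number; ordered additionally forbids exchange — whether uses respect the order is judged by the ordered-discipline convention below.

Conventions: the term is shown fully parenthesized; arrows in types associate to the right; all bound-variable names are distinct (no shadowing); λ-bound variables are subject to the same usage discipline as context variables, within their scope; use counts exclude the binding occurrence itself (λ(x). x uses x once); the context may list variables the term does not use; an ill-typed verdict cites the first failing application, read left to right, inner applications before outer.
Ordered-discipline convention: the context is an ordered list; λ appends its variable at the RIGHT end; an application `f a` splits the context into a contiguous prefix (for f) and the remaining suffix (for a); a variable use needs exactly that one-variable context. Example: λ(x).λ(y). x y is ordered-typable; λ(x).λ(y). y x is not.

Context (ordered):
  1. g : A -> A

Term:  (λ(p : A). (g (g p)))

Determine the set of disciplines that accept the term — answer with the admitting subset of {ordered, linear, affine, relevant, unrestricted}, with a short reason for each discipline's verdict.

admitting disciplines: relevant, unrestricted
counts: g=2, p (bound)=1
uses in reading order: g, g, p
typing: well-typed — term : A -> A
ordered: ✗, g ×2 used more than once (contraction)
linear: ✗, g ×2 used more than once (contraction)
affine: ✗, g ×2 used more than once (contraction)
relevant: ✓, none of g, p goes unused
unrestricted: ✓, type-checks (A -> A) and nothing is barred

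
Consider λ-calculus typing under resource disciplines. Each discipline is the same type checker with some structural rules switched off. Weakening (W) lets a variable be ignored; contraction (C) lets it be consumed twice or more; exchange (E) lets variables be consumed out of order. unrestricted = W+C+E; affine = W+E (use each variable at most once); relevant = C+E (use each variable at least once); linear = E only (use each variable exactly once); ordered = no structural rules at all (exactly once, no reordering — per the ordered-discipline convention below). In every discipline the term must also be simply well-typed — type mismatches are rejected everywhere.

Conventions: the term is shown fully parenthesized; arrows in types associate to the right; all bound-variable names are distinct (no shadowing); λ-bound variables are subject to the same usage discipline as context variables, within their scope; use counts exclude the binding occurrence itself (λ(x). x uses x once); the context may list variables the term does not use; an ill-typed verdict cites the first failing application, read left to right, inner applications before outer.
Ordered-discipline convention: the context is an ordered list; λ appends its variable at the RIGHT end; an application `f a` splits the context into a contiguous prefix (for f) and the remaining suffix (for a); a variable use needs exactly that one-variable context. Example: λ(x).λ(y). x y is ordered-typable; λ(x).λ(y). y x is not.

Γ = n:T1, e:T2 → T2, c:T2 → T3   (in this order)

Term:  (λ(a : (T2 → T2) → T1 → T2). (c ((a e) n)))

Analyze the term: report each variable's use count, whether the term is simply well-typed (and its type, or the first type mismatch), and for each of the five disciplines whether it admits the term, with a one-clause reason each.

use counts: n: 1, e: 1, c: 1, a [bound]: 1
uses in reading order: c, a, e, n
typing: well-typed at ((T2 → T2) → T1 → T2) → T3
ordered ✗ (use order c, a, e, n needs exchange)
linear ✓ (single use per variable (n, e, c, a))
affine ✓ (no duplicate uses among n, e, c, a)
relevant ✓ (n, e, c, a: all used, weakening unneeded)
unrestricted ✓ (typability at ((T2 → T2) → T1 → T2) → T3 is all that's needed)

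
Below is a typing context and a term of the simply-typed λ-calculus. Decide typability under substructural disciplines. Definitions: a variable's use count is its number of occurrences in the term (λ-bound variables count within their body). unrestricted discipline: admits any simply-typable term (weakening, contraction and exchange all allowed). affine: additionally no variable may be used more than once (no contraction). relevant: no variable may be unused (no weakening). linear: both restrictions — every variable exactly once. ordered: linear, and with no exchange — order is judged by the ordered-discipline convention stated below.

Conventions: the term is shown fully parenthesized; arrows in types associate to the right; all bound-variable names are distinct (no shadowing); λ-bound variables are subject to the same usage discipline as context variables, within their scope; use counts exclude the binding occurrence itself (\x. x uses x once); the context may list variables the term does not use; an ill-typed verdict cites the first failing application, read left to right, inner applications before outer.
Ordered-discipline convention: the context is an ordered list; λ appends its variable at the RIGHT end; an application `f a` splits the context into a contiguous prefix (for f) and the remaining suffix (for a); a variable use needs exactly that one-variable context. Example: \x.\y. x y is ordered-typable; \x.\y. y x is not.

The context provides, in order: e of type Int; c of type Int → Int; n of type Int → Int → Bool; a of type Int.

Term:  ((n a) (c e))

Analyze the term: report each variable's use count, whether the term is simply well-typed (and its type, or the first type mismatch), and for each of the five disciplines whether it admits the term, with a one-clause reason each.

counts: e ×1; c ×1; n ×1; a ×1
left-to-right use order: n, a, c, e
typing: ✓ — Bool
ordered ✗ (no ordered split (uses run n, a, c, e))
linear ✓ (e, c, n, a: one use apiece)
affine ✓ (no duplicate uses among e, c, n, a)
relevant ✓ (e, c, n, a: all used, weakening unneeded)
unrestricted ✓ (simply typable at Bool; W, C, E all held)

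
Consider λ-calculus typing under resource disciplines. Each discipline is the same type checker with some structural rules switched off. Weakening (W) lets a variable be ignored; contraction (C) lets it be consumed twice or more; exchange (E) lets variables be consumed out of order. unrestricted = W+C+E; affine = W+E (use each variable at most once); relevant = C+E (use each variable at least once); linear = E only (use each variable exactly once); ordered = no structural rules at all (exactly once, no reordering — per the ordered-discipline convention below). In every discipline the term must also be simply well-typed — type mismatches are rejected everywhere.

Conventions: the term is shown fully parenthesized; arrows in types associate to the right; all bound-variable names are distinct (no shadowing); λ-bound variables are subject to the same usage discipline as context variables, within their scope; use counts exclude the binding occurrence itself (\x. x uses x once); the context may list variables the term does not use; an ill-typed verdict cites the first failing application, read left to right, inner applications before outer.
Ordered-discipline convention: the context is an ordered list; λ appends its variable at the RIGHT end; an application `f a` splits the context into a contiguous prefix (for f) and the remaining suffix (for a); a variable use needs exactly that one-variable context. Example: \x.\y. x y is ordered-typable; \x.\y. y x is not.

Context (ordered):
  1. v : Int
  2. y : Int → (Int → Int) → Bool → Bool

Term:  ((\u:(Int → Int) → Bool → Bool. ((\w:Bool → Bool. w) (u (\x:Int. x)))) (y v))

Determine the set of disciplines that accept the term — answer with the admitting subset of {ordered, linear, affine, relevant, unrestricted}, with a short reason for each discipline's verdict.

accepted by: linear, affine, relevant, unrestricted
variable uses: v: 1, y: 1, u (λ-bound): 1, w (λ-bound): 1, x (λ-bound): 1
use order (left to right): w, u, x, y, v
typing: ✓ — Bool → Bool
ordered: ✗ — no ordered split (uses run w, u, x, y, v)
linear: ✓ — v, y, u, w, x: one use apiece
affine: ✓ — none of v, y, u, w, x used more than once
relevant: ✓ — none of v, y, u, w, x goes unused
unrestricted: ✓ — simply typable at Bool → Bool; W, C, E all held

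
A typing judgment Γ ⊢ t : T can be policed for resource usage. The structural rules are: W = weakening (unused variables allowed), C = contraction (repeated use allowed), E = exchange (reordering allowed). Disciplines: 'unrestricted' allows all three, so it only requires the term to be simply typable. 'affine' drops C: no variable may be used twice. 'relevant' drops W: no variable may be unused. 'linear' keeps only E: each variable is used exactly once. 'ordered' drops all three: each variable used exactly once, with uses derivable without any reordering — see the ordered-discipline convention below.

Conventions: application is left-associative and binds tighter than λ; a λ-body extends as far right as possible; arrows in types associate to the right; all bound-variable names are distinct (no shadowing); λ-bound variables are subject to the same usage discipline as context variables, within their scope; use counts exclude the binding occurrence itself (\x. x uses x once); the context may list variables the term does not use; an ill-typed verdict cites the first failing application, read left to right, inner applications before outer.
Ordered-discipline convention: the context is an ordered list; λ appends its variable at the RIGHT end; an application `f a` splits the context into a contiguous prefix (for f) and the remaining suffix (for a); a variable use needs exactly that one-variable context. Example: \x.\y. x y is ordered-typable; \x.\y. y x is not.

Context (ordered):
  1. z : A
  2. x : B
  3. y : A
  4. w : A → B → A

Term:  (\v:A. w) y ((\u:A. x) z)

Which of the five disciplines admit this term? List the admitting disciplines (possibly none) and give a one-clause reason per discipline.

admitting disciplines: none
use counts: z: 1; x: 1; y: 1; w: 1; v (bound): 0; u (bound): 0
left-to-right use order: w, y, x, z
typing: ill-typed: an argument B mismatches the expected A
ordered: ✗, fails simple typing
linear: ✗, a type mismatch blocks all five
affine: ✗, the type mismatch rejects it
relevant: ✗, not simply typable
unrestricted: ✗, fails simple typing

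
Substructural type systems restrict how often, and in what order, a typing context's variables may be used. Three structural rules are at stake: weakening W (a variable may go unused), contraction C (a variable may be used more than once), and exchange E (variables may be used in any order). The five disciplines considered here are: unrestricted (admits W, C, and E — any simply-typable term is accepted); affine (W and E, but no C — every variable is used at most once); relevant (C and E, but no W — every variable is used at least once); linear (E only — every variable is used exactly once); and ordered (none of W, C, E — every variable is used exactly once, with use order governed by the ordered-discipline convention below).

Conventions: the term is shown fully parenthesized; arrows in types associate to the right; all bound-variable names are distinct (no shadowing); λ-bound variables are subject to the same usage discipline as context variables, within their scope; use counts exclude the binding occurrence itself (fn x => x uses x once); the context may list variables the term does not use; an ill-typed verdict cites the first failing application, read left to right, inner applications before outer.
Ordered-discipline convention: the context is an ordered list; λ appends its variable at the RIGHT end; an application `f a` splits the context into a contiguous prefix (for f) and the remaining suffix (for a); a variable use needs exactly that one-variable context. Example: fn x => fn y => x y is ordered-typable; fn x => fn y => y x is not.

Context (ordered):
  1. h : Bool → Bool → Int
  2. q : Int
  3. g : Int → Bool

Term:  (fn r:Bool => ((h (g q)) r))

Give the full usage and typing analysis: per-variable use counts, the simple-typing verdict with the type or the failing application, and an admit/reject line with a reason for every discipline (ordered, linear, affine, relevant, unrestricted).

variable uses: h ×1; q ×1; g ×1; r [bound] ×1
order of uses: h, g, q, r
typing: the term checks, with type Bool → Int
ordered: ✗, needs exchange: uses follow h, g, q, r
linear: ✓, h, q, g, r: one use apiece
affine: ✓, none of h, q, g, r used more than once
relevant: ✓, every one of h, q, g, r appears
unrestricted: ✓, typability at Bool → Int is all that's needed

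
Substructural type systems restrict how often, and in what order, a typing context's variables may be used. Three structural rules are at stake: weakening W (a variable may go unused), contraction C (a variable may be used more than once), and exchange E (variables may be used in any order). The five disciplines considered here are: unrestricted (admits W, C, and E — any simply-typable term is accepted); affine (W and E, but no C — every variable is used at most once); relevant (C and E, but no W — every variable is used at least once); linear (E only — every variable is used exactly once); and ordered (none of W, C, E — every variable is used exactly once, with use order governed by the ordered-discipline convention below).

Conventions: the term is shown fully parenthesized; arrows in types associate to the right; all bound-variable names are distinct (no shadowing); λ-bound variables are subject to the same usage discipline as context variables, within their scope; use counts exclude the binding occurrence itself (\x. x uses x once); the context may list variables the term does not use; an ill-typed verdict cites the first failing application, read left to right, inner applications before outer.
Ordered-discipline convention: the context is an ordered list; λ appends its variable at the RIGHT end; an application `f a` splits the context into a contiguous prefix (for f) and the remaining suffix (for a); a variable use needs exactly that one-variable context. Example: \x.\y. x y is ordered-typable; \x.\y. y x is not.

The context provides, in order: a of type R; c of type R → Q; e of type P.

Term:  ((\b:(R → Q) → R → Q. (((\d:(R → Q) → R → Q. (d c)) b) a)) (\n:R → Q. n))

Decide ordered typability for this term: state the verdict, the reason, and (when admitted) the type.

no — e left unused
use counts: a: 1×, c: 1×, e: 0×, b (λ-bound): 1×, d (λ-bound): 1×, n (λ-bound): 1×
uses in reading order: d, c, b, a, n
typing: well-typed at Q
across the five disciplines: ordered ✗ · linear ✗ · affine ✓ · relevant ✗ · unrestricted ✓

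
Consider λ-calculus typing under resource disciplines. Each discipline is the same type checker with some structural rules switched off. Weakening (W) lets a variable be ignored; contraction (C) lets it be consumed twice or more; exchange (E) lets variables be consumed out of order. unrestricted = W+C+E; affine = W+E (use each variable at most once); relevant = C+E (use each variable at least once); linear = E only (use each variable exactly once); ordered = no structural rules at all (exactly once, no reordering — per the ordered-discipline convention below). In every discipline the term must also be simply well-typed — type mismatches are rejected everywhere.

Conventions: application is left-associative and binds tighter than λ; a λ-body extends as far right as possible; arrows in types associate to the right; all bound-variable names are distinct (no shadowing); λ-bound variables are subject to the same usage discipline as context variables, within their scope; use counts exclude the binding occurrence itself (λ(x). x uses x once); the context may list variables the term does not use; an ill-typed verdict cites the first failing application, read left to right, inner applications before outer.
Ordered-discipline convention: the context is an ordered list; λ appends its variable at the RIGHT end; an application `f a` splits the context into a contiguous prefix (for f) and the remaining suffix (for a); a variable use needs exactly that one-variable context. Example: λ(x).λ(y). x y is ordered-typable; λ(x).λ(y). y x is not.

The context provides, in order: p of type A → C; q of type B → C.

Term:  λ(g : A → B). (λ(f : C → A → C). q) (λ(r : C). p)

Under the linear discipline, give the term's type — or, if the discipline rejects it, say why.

not well-typed under linear — g, f, r left unused
use counts: p: 1×, q: 1×, g (λ-bound): 0×, f (λ-bound): 0×, r (λ-bound): 0×
left-to-right use order: q, p
typing: well-typed at (A → B) → B → C
per-discipline verdicts: ordered ✗ | linear ✗ | affine ✓ | relevant ✗ | unrestricted ✓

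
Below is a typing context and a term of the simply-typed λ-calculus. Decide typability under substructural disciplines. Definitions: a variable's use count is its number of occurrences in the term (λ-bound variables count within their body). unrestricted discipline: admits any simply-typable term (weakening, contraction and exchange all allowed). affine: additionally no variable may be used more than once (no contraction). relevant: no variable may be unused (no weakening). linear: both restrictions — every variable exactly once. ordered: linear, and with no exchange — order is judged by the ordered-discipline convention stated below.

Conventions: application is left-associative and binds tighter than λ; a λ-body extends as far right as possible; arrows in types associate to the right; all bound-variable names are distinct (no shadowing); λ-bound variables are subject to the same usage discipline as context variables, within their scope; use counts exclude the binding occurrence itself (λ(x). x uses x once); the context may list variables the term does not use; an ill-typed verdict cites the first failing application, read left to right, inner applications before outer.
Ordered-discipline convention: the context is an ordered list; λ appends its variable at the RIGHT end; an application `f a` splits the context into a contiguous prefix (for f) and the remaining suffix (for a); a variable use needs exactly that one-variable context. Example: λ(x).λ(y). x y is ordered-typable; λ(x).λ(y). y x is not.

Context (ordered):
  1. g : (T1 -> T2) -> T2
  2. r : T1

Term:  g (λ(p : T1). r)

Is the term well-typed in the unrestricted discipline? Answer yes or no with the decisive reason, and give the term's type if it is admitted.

no — the type mismatch rejects it
variable uses: g ×1; r ×1; p (λ-bound) ×0
uses in reading order: g, r
typing: ill-typed: a function awaiting T1 -> T2 gets T1 -> T1
summary: ordered ✗, linear ✗, affine ✗, relevant ✗, unrestricted ✗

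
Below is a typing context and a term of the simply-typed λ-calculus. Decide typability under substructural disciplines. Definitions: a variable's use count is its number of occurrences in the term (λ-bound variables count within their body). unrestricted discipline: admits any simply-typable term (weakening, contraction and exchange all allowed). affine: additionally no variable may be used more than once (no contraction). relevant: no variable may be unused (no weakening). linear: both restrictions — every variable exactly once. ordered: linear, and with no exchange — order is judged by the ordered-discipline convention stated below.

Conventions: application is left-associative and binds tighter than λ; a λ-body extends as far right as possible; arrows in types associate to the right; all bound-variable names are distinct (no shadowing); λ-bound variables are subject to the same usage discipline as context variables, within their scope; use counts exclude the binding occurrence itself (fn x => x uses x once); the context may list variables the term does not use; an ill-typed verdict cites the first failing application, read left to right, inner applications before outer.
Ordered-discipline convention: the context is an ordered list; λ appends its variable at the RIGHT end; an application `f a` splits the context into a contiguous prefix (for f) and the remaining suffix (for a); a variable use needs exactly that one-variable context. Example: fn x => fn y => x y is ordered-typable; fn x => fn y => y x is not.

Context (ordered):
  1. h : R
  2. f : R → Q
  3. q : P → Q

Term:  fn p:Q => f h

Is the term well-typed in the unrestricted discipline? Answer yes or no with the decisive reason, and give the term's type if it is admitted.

yes — typability at Q → Q is all that's needed; term : Q → Q
variable uses: h ×1, f ×1, q ×0, p (bound) ×0
left-to-right use order: f, h
typing: well-typed — term : Q → Q
all disciplines: ordered ✗, linear ✗, affine ✓, relevant ✗, unrestricted ✓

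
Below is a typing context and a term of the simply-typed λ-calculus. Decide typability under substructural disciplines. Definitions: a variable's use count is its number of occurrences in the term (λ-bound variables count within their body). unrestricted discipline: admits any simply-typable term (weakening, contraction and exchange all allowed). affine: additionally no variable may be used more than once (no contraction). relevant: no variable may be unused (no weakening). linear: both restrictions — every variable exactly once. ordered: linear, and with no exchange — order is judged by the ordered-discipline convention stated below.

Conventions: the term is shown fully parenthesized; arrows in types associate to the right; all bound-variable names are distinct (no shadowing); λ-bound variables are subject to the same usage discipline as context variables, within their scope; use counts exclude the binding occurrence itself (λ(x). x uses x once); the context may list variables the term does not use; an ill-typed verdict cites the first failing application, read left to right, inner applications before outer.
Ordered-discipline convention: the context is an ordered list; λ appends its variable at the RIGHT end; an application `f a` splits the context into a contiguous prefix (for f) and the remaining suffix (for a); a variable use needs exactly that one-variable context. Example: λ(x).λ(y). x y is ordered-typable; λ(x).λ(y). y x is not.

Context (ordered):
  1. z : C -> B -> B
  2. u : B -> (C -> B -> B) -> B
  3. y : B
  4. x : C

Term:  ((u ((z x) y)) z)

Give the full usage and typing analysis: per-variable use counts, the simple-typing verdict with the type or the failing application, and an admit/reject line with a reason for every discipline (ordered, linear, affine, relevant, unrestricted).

use counts: z ×2, u ×1, y ×1, x ×1
uses in reading order: u, z, x, y, z
typing: the term checks, with type B
ordered ✗ (z ×2 used more than once (contraction))
linear ✗ (z ×2 used more than once (contraction))
affine ✗ (z ×2 used more than once (contraction))
relevant ✓ (z, u, y, x: all used, weakening unneeded)
unrestricted ✓ (typability at B is all that's needed)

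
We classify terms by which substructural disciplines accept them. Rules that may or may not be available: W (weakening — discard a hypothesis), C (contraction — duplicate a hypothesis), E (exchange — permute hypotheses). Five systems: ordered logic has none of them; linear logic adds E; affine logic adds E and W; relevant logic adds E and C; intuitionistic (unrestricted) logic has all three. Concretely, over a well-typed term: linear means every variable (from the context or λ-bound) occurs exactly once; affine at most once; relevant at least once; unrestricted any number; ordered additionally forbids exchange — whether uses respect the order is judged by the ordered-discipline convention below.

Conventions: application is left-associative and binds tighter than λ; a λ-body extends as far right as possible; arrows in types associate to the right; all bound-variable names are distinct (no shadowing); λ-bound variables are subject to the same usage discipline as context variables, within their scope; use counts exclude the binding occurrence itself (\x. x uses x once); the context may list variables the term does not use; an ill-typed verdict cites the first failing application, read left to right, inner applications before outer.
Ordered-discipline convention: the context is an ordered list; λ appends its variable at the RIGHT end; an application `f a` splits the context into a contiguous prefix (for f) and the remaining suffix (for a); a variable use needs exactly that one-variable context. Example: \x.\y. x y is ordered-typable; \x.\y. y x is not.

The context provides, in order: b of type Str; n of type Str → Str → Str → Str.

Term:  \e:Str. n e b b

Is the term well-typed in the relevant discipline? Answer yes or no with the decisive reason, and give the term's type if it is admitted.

yes — every one of b, n, e appears; term : Str → Str
usage: b=2, n=1, e [bound]=1
uses in reading order: n, e, b, b
typing: well-typed at Str → Str
summary: ordered ✗ | linear ✗ | affine ✗ | relevant ✓ | unrestricted ✓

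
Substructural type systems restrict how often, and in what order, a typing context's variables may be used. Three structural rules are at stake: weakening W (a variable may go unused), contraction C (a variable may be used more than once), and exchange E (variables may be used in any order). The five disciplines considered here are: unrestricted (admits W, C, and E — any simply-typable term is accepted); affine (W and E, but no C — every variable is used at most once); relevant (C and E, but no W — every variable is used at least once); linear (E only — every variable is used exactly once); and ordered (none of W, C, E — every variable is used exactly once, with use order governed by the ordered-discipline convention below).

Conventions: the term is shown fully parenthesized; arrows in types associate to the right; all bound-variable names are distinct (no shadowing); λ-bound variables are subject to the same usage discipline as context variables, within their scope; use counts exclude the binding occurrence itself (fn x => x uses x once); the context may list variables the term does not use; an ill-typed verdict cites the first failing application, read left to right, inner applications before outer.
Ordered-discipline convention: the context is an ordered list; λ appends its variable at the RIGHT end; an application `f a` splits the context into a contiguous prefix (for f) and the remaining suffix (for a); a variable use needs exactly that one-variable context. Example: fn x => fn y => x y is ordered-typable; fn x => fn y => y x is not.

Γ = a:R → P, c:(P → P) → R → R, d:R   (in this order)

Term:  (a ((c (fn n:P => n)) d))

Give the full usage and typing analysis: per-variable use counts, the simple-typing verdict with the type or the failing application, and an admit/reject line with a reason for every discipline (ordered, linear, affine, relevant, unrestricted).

use counts: a: 1×, c: 1×, d: 1×, n (λ-bound): 1×
order of uses: a, c, n, d
typing: the term checks, with type P
ordered: ✓ — a, c, d, n once each; derivable with no W/C/E
linear: ✓ — single use per variable (a, c, d, n)
affine: ✓ — a, c, d, n: no repeats, contraction unneeded
relevant: ✓ — none of a, c, d, n goes unused
unrestricted: ✓ — type-checks (P) and nothing is barred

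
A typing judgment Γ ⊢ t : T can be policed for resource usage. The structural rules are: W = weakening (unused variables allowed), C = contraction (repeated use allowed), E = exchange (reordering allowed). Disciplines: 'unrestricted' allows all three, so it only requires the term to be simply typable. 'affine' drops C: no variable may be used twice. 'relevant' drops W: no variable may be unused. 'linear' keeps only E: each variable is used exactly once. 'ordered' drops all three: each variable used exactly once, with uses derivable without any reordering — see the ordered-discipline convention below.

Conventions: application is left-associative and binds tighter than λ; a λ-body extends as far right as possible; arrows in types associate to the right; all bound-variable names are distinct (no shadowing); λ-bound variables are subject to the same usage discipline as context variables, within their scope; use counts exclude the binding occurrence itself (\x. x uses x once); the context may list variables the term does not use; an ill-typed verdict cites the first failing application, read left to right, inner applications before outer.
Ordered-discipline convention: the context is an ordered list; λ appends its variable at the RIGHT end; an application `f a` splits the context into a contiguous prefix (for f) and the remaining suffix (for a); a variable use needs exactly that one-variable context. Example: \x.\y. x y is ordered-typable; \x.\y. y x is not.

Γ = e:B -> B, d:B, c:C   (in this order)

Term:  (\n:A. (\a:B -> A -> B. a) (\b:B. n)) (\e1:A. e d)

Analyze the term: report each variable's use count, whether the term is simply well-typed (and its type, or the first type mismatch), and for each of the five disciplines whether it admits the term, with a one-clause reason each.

variable uses: e ×1; d ×1; c ×0; n (λ-bound) ×1; a (λ-bound) ×1; b (λ-bound) ×0; e1 (λ-bound) ×0
uses in reading order: a, n, e, d
typing: ill-typed: an argument B -> A mismatches the expected B -> A -> B
ordered ✗ (a type mismatch blocks all five)
linear ✗ (the type mismatch rejects it)
affine ✗ (not simply typable)
relevant ✗ (fails simple typing)
unrestricted ✗ (a type mismatch blocks all five)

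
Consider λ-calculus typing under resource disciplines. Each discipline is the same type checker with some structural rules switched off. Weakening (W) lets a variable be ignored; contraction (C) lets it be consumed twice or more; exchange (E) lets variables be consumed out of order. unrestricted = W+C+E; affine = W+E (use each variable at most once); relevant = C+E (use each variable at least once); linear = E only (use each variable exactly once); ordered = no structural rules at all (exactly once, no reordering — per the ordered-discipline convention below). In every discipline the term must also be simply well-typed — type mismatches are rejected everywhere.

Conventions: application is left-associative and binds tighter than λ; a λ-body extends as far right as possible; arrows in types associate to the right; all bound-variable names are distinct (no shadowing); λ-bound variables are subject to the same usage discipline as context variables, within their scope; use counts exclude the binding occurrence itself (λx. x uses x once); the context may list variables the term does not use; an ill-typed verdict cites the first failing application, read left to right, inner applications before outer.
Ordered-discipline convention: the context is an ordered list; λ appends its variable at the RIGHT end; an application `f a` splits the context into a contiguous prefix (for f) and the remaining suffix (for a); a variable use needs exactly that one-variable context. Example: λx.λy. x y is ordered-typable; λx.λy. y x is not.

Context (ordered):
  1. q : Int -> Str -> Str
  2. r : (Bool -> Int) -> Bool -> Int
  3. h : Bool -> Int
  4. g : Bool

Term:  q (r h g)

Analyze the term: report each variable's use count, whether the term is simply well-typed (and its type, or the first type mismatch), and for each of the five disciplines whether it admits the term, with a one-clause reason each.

use counts: q=1; r=1; h=1; g=1
uses in reading order: q, r, h, g
typing: well-typed at Str -> Str
ordered: ✓, one use each (q, r, h, g); ordered split holds
linear: ✓, single use per variable (q, r, h, g)
affine: ✓, no duplicate uses among q, r, h, g
relevant: ✓, every one of q, r, h, g appears
unrestricted: ✓, typability at Str -> Str is all that's needed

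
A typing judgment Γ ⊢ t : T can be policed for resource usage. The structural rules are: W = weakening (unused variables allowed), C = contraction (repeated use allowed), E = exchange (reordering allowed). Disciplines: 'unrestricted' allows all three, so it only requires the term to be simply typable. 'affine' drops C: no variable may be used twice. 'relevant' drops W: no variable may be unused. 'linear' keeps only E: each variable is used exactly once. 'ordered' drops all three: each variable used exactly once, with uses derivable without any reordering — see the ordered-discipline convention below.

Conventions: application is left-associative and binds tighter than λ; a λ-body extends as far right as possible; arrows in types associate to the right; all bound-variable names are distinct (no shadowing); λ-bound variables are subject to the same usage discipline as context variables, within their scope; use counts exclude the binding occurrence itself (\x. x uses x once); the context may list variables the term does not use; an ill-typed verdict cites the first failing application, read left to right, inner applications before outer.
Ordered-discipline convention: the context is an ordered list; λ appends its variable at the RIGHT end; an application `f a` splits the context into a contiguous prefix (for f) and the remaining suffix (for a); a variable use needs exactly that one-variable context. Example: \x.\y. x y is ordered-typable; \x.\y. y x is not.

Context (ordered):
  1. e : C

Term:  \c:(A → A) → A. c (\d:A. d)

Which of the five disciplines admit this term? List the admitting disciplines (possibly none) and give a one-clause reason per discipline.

accepted by: affine, unrestricted
usage: e ×0, c [bound] ×1, d [bound] ×1
order of uses: c, d
typing: ✓ — ((A → A) → A) → A
ordered ✗ (needs weakening: e unused)
linear ✗ (needs weakening: e unused)
affine ✓ (at most one use each (e, c, d))
relevant ✗ (needs weakening: e unused)
unrestricted ✓ (typability at ((A → A) → A) → A is all that's needed)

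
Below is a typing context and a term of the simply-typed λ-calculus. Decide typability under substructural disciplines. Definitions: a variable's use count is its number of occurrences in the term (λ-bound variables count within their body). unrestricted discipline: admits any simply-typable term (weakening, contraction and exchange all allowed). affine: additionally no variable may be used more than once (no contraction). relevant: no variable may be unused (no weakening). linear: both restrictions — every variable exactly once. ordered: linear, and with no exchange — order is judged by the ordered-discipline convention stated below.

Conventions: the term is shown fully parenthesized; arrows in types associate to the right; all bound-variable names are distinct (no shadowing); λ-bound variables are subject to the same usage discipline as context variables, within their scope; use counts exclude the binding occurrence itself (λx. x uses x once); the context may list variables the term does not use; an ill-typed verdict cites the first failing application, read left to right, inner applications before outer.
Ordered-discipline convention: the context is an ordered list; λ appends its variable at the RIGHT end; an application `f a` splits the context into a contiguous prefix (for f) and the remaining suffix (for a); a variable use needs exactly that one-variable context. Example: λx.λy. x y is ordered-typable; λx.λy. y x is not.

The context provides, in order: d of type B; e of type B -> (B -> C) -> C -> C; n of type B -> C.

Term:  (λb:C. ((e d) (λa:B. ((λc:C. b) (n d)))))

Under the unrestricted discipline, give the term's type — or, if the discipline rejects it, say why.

term : C -> C -> C
usage: d: 2, e: 1, n: 1, b [bound]: 1, a [bound]: 0, c [bound]: 0
order of uses: e, d, b, n, d
typing: well-typed at C -> C -> C
across the five disciplines: ordered ✗ | linear ✗ | affine ✗ | relevant ✗ | unrestricted ✓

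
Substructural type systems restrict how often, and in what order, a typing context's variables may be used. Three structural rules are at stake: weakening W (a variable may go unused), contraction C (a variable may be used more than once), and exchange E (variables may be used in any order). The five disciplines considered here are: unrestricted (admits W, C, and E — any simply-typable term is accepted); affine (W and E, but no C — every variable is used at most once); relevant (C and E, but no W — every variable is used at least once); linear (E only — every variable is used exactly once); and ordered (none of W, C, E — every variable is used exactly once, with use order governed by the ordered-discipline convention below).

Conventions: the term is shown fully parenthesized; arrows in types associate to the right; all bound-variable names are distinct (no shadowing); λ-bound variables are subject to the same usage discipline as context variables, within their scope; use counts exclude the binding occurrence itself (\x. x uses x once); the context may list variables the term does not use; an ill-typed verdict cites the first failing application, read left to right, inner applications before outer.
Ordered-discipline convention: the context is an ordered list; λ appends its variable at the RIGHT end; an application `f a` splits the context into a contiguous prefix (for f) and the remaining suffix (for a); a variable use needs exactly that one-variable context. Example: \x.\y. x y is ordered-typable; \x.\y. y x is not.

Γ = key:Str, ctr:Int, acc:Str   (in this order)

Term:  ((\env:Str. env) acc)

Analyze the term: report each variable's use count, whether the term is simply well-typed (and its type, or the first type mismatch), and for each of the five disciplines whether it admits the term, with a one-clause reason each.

use counts: key ×0; ctr ×0; acc ×1; env (bound) ×1
uses in reading order: env, acc
typing: well-typed — term : Str
ordered: ✗ — needs weakening: key, ctr unused
linear: ✗ — needs weakening: key, ctr unused
affine: ✓ — key, ctr, acc, env: no repeats, contraction unneeded
relevant: ✗ — needs weakening: key, ctr unused
unrestricted: ✓ — well-typed at Str; no restrictions here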